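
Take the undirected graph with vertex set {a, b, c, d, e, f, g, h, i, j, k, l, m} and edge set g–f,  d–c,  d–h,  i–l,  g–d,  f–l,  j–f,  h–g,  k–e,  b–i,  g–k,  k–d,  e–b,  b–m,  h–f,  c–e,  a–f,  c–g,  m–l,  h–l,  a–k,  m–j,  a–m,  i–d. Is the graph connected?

Starting from a and exploring outward reaches every vertex (a, k, f, m, g, d, e, l, j, h, b, c, i); the graph is connected.

Yes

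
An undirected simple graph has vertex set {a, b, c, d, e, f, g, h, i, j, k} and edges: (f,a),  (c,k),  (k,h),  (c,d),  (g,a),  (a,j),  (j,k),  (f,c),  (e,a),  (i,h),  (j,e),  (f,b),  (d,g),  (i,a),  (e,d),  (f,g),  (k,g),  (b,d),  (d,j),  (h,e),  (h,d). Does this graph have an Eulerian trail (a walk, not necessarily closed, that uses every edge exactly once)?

Degrees: a:5, b:2, c:3, d:6, e:4, f:4, g:4, h:4, i:2, j:4, k:4
Odd-degree vertices: a, c (2 total).
The non-isolated vertices are connected and exactly 2 have odd degree, so an Eulerian trail exists (from a to c).

Yes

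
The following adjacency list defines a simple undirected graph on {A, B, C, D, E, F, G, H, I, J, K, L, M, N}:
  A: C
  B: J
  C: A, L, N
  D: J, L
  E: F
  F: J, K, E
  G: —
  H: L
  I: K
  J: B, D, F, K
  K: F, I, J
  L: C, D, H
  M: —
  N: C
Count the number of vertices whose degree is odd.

Degrees: A:1, B:1, C:3, D:2, E:1, F:3, G:0, H:1, I:1, J:4, K:3, L:3, M:0, N:1
Odd-degree vertices: A, B, C, E, F, H, I, K, L, N.

10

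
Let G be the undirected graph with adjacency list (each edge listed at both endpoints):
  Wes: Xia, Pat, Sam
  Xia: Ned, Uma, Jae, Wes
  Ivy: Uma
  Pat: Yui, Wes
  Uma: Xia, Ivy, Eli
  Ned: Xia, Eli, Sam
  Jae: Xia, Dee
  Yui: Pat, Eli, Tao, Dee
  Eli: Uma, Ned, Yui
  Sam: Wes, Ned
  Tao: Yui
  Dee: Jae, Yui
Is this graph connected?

A breadth-first search from Wes visits Wes, Pat, Sam, Xia, Yui, Ned, Uma, Jae, Eli, Dee, Tao, Ivy — all 12 vertices — so the graph is connected.

Yes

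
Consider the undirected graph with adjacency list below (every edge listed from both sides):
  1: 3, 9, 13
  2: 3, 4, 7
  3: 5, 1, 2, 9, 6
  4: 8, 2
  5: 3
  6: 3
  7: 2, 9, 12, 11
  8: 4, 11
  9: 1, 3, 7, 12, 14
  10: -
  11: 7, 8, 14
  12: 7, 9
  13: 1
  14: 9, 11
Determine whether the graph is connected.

Component: {10}
Component: {1, 2, 3, 4, 5, 6, 7, 8, 9, 11, 12, 13, 14}
There are 2 separate components, so the graph is not connected.

No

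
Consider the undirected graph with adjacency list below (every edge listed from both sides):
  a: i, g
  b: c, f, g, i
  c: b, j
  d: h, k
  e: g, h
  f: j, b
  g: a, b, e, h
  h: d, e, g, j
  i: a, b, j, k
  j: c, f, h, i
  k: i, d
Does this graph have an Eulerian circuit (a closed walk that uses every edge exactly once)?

Yes

Degrees: a:2, b:4, c:2, d:2, e:2, f:2, g:4, h:4, i:4, j:4, k:2
All degrees are even and the non-isolated vertices are connected — an Eulerian circuit exists.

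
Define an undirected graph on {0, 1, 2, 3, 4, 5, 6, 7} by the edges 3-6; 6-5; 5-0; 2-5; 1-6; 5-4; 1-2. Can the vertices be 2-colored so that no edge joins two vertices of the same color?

Yes

A valid 2-coloring puts {1, 3, 5, 7} on one side and {0, 2, 4, 6} on the other; every edge crosses between the two sides.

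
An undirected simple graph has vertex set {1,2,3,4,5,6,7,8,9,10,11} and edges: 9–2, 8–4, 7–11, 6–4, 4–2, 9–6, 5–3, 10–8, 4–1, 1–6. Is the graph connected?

No

Component: {3, 5}
Component: {7, 11}
Component: {1, 2, 4, 6, 8, 9, 10}
No edge joins these 3 groups, so the graph is disconnected.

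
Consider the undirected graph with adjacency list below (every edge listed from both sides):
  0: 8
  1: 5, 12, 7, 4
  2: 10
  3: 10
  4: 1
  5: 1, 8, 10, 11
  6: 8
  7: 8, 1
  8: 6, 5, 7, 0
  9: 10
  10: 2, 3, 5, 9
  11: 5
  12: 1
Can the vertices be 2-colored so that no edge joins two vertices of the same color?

Color {1, 8, 10, 11} black and {0, 2, 3, 4, 5, 6, 7, 9, 12} white. No edge joins two same-colored vertices, so the graph is bipartite.

Yes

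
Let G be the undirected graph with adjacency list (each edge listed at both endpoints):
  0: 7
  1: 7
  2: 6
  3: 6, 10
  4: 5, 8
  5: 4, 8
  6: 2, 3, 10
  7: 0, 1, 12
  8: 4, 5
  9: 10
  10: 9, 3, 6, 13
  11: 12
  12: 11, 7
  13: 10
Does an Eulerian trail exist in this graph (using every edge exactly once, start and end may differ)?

Degrees: 0:1, 1:1, 2:1, 3:2, 4:2, 5:2, 6:3, 7:3, 8:2, 9:1, 10:4, 11:1, 12:2, 13:1
Odd-degree vertices: 0, 1, 2, 6, 7, 9, 11, 13 (8 total).
An Eulerian trail requires 0 or 2 odd-degree vertices; here there are 8.

No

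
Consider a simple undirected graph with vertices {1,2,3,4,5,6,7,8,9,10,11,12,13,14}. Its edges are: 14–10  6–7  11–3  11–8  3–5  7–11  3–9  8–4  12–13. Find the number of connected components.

Component: {1}
Component: {2}
Component: {10, 14}
Component: {12, 13}
Component: {3, 4, 5, 6, 7, 8, 9, 11}

5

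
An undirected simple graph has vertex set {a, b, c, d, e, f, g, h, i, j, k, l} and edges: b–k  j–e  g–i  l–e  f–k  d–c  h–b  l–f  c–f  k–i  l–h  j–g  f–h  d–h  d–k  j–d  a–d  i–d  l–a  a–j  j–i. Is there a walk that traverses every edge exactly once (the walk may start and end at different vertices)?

Yes

Degrees: a:3, b:2, c:2, d:6, e:2, f:4, g:2, h:4, i:4, j:5, k:4, l:4
Odd-degree vertices: a, j (2 total).
With 2 odd-degree vertices and all edges in one connected piece, an Eulerian trail exists (from a to j).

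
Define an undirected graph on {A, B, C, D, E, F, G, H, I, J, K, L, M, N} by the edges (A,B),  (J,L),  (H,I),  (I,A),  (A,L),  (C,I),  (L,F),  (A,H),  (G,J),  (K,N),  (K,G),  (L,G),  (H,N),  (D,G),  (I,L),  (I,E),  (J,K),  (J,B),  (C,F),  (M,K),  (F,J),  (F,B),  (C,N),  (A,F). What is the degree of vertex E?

1

Neighbors of E: I.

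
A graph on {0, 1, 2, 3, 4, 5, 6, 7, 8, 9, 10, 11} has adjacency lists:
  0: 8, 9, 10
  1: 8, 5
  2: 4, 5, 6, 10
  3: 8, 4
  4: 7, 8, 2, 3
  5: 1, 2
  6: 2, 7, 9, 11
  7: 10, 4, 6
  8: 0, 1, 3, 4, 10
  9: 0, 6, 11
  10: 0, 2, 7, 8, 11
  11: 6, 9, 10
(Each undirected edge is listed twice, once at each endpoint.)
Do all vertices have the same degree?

Degrees: 0:3, 1:2, 2:4, 3:2, 4:4, 5:2, 6:4, 7:3, 8:5, 9:3, 10:5, 11:3
Vertex 1 has degree 2 while 8 has degree 5, so the graph is not regular.

No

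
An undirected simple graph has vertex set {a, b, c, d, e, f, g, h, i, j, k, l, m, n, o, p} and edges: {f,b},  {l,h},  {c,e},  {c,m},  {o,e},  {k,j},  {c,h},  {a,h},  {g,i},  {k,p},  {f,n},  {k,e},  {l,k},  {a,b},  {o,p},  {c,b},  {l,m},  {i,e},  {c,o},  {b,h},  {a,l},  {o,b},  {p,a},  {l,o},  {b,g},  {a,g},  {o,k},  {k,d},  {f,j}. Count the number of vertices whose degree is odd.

Degrees: a:5, b:6, c:5, d:1, e:4, f:3, g:3, h:4, i:2, j:2, k:6, l:5, m:2, n:1, o:6, p:3
Odd-degree vertices: a, c, d, f, g, l, n, p.

8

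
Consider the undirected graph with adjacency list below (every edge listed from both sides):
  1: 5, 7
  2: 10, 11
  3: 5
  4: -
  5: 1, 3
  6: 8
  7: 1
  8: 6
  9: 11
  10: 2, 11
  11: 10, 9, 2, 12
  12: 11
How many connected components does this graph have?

4

Component: {4}
Component: {6, 8}
Component: {1, 3, 5, 7}
Component: {2, 9, 10, 11, 12}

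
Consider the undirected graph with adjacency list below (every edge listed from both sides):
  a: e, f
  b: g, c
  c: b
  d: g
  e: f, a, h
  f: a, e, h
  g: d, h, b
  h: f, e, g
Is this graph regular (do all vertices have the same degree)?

No

Degrees: a:2, b:2, c:1, d:1, e:3, f:3, g:3, h:3
Vertex c has degree 1 while e has degree 3, so the graph is not regular.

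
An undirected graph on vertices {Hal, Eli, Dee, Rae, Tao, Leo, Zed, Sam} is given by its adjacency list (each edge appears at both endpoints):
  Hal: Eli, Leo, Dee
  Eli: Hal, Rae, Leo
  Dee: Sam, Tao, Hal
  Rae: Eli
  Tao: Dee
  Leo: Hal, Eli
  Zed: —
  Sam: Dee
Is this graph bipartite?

Eli-Leo-Hal-Eli is an odd cycle (length 3), and a bipartite graph can contain only even cycles.

No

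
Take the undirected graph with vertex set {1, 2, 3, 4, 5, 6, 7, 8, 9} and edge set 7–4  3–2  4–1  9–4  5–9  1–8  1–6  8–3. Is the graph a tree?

The graph has 9 vertices and 8 edges.
It is connected with exactly 8 edges, hence acyclic — it is a tree.

Yes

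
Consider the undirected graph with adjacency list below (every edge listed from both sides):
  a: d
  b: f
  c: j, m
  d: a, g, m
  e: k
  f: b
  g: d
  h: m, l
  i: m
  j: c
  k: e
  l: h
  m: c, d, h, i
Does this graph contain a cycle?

No

The graph has 13 vertices, 10 edges, and 3 connected components.
A forest on 13 vertices with 3 components has exactly 10 edges, which matches — so no cycle.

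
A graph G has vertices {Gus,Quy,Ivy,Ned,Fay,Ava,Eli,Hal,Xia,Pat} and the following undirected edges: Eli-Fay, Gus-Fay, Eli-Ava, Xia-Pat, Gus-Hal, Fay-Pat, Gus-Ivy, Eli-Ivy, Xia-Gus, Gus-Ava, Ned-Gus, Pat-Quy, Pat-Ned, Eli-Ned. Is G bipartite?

Yes

Partition the vertices as {Quy, Ivy, Ned, Fay, Ava, Hal, Xia} vs {Gus, Eli, Pat}. Each listed edge has one endpoint in each part, so the graph is bipartite.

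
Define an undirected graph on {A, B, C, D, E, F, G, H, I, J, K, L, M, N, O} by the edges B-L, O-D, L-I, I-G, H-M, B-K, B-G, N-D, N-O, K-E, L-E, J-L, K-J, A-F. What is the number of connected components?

5

Component: {C}
Component: {A, F}
Component: {H, M}
Component: {D, N, O}
Component: {B, E, G, I, J, K, L}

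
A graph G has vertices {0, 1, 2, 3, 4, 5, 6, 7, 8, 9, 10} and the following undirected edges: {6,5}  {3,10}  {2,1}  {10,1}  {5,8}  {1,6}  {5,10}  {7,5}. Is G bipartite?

Yes

A valid 2-coloring puts {0, 2, 4, 6, 7, 8, 9, 10} on one side and {1, 3, 5} on the other; every edge crosses between the two sides.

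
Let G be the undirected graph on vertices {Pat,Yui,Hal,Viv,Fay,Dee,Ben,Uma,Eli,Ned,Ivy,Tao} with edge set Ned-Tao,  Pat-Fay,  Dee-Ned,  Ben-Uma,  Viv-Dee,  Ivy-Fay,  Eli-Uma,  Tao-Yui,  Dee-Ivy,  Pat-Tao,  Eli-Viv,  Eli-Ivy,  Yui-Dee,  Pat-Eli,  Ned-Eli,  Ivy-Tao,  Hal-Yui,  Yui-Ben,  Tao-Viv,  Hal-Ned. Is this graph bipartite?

Partition the vertices as {Hal, Fay, Dee, Ben, Eli, Tao} vs {Pat, Yui, Viv, Uma, Ned, Ivy}. Each listed edge has one endpoint in each part, so the graph is bipartite.

Yes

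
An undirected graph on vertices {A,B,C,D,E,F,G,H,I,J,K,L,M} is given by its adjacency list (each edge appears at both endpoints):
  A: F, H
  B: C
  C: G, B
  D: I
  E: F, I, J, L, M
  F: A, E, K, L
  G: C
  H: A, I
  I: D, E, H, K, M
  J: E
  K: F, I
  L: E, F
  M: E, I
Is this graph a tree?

|V| = 13, |E| = 15.
It is not connected, so it is not a tree.

No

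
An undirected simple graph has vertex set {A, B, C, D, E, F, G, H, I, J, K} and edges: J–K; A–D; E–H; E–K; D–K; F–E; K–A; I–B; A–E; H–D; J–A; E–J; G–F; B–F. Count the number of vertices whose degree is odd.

Degrees: A:4, B:2, C:0, D:3, E:5, F:3, G:1, H:2, I:1, J:3, K:4
Odd-degree vertices: D, E, F, G, I, J.

6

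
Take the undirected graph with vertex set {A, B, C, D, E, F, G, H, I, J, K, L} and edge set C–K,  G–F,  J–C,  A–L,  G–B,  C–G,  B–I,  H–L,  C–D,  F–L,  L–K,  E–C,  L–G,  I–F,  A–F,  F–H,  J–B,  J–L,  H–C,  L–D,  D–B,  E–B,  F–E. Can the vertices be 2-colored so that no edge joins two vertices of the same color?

The cycle H-F-L-H has length 3, which is odd, so the graph is not bipartite.

No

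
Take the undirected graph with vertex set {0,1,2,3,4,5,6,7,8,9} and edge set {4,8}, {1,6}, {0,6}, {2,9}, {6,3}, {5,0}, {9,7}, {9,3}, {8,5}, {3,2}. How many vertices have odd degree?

Degrees: 0:2, 1:1, 2:2, 3:3, 4:1, 5:2, 6:3, 7:1, 8:2, 9:3
Odd-degree vertices: 1, 3, 4, 6, 7, 9.

6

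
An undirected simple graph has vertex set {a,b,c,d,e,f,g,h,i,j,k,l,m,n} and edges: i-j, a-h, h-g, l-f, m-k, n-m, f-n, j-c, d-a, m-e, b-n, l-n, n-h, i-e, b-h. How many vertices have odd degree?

Degrees: a:2, b:2, c:1, d:1, e:2, f:2, g:1, h:4, i:2, j:2, k:1, l:2, m:3, n:5
Odd-degree vertices: c, d, g, k, m, n.

6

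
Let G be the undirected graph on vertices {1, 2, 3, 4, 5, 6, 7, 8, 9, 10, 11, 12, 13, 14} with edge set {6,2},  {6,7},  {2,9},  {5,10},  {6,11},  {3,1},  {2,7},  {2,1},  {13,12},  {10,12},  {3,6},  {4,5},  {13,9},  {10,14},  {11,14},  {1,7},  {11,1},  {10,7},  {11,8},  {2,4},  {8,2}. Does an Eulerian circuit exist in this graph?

Degrees: 1:4, 2:6, 3:2, 4:2, 5:2, 6:4, 7:4, 8:2, 9:2, 10:4, 11:4, 12:2, 13:2, 14:2
All degrees are even and the non-isolated vertices are connected — an Eulerian circuit exists.

Yes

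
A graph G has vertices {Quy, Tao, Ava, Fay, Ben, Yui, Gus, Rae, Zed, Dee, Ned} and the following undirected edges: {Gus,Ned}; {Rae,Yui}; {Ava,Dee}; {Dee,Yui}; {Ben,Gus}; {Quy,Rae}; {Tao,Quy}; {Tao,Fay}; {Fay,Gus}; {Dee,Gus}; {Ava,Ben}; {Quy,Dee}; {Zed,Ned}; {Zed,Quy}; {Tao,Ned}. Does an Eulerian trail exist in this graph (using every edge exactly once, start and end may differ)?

Yes

Degrees: Quy:4, Tao:3, Ava:2, Fay:2, Ben:2, Yui:2, Gus:4, Rae:2, Zed:2, Dee:4, Ned:3
Odd-degree vertices: Tao, Ned (2 total).
The non-isolated vertices are connected and exactly 2 have odd degree, so an Eulerian trail exists (from Tao to Ned).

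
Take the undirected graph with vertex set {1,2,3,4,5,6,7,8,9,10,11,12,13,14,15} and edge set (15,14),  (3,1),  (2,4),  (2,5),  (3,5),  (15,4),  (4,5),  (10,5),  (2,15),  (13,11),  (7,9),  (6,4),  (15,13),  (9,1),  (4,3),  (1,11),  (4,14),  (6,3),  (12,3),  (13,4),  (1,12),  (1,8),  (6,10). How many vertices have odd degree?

8

Degrees: 1:5, 2:3, 3:5, 4:7, 5:4, 6:3, 7:1, 8:1, 9:2, 10:2, 11:2, 12:2, 13:3, 14:2, 15:4
Odd-degree vertices: 1, 2, 3, 4, 6, 7, 8, 13.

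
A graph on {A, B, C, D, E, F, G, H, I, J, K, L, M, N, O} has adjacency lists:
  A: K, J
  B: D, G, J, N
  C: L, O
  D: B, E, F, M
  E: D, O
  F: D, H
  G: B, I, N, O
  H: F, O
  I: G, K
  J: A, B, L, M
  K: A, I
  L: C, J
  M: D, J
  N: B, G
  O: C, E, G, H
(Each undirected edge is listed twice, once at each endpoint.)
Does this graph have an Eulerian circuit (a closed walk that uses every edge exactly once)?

Yes

Degrees: A:2, B:4, C:2, D:4, E:2, F:2, G:4, H:2, I:2, J:4, K:2, L:2, M:2, N:2, O:4
All degrees are even and the non-isolated vertices are connected — an Eulerian circuit exists.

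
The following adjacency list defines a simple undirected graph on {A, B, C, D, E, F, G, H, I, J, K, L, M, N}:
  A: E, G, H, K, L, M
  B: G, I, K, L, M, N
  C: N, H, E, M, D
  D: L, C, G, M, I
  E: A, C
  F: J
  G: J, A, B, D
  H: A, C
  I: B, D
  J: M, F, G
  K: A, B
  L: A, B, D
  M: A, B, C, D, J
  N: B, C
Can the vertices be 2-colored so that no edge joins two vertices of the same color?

No

C-D-M-C is an odd cycle (length 3), and a bipartite graph can contain only even cycles.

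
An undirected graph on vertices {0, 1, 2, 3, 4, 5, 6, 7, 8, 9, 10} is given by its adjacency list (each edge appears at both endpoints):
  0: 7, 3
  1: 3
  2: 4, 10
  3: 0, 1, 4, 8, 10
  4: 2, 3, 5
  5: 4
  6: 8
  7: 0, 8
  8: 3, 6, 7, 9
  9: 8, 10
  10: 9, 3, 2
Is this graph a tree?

No

The graph has 11 vertices and 13 edges.
A tree on 11 vertices has exactly 10 edges; this graph has 13, so it contains a cycle and is not a tree.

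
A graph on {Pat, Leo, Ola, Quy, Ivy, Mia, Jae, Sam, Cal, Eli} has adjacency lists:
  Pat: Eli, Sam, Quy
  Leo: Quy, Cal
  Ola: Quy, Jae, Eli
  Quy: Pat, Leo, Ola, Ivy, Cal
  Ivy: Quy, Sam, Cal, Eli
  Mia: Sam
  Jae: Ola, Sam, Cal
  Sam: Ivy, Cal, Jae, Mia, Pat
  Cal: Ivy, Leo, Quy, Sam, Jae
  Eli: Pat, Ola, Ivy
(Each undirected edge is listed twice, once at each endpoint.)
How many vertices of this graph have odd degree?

8

Degrees: Pat:3, Leo:2, Ola:3, Quy:5, Ivy:4, Mia:1, Jae:3, Sam:5, Cal:5, Eli:3
Odd-degree vertices: Pat, Ola, Quy, Mia, Jae, Sam, Cal, Eli.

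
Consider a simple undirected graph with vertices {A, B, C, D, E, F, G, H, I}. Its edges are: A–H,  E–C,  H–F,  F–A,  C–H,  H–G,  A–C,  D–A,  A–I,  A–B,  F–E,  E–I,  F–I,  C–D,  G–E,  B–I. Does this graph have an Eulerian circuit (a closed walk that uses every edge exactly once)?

Yes

Degrees: A:6, B:2, C:4, D:2, E:4, F:4, G:2, H:4, I:4
Every vertex has even degree and the edges form a single connected piece, so an Eulerian circuit exists.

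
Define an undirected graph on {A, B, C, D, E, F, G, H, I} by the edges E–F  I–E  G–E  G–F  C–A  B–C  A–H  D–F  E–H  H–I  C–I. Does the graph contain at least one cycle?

The graph has 9 vertices, 11 edges, and 1 connected component.
One cycle is E-F-G-E.

Yes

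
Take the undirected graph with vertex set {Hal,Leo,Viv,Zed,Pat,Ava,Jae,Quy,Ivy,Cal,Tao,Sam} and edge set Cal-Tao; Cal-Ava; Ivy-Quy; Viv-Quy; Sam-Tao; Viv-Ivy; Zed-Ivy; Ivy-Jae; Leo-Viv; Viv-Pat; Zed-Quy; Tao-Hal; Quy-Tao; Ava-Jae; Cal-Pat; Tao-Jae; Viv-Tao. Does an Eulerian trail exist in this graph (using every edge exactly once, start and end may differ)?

Degrees: Hal:1, Leo:1, Viv:5, Zed:2, Pat:2, Ava:2, Jae:3, Quy:4, Ivy:4, Cal:3, Tao:6, Sam:1
Odd-degree vertices: Hal, Leo, Viv, Jae, Cal, Sam (6 total).
An Eulerian trail requires 0 or 2 odd-degree vertices; here there are 6.

No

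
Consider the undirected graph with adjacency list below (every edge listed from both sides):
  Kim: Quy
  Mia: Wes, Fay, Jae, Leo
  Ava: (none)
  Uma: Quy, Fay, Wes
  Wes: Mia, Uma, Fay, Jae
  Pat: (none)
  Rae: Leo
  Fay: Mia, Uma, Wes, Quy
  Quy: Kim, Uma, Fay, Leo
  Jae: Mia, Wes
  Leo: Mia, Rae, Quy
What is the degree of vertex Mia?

4

Neighbors of Mia: Wes, Fay, Jae, Leo.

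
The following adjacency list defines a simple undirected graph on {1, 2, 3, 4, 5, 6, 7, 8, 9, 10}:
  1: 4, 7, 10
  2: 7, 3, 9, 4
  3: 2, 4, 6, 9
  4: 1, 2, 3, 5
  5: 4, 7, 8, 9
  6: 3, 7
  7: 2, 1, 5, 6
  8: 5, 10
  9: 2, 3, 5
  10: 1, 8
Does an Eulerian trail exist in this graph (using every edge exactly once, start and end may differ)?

Yes

Degrees: 1:3, 2:4, 3:4, 4:4, 5:4, 6:2, 7:4, 8:2, 9:3, 10:2
Odd-degree vertices: 1, 9 (2 total).
With 2 odd-degree vertices and all edges in one connected piece, an Eulerian trail exists (from 1 to 9).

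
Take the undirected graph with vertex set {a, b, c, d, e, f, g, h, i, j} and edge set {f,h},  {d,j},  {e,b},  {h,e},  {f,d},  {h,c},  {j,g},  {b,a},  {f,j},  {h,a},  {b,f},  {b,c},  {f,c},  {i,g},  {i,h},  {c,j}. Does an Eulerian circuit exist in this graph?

No

Degrees: a:2, b:4, c:4, d:2, e:2, f:5, g:2, h:5, i:2, j:4
f, h have odd degree; an Eulerian circuit needs every degree to be even, so none exists.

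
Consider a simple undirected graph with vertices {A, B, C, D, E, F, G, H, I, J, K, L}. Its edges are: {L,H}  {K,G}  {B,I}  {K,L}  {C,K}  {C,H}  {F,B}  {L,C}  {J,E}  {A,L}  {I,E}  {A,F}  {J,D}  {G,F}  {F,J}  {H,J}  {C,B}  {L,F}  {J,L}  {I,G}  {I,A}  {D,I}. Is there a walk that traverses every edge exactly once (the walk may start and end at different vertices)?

Degrees: A:3, B:3, C:4, D:2, E:2, F:5, G:3, H:3, I:5, J:5, K:3, L:6
Odd-degree vertices: A, B, F, G, H, I, J, K (8 total).
An Eulerian trail requires 0 or 2 odd-degree vertices; here there are 8.

No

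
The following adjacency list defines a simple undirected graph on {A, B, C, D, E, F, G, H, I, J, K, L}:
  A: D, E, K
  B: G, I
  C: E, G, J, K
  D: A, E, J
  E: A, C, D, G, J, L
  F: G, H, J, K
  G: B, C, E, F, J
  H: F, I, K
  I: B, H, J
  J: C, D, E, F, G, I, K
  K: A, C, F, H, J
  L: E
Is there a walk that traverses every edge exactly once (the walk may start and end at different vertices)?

Degrees: A:3, B:2, C:4, D:3, E:6, F:4, G:5, H:3, I:3, J:7, K:5, L:1
Odd-degree vertices: A, D, G, H, I, J, K, L (8 total).
An Eulerian trail requires 0 or 2 odd-degree vertices; here there are 8.

No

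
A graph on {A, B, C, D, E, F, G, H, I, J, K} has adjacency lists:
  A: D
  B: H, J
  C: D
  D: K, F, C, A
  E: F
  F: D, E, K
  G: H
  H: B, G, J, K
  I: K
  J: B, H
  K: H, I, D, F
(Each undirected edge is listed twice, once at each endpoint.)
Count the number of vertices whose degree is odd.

6

Degrees: A:1, B:2, C:1, D:4, E:1, F:3, G:1, H:4, I:1, J:2, K:4
Odd-degree vertices: A, C, E, F, G, I.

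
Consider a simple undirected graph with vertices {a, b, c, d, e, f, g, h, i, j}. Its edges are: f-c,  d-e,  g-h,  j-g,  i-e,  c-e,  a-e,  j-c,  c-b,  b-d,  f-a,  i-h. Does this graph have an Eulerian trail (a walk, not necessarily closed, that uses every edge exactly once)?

Degrees: a:2, b:2, c:4, d:2, e:4, f:2, g:2, h:2, i:2, j:2
Odd-degree vertices: none (0 total).
With 0 odd-degree vertices and all edges in one connected piece, an Eulerian trail exists.

Yes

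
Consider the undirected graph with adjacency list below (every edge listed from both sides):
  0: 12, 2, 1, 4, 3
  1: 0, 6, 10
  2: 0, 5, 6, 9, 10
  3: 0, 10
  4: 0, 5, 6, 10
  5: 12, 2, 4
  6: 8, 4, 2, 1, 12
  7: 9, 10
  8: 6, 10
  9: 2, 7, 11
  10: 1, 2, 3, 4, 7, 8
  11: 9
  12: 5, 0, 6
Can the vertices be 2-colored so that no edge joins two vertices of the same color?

A valid 2-coloring puts {1, 2, 3, 4, 7, 8, 11, 12} on one side and {0, 5, 6, 9, 10} on the other; every edge crosses between the two sides.

Yes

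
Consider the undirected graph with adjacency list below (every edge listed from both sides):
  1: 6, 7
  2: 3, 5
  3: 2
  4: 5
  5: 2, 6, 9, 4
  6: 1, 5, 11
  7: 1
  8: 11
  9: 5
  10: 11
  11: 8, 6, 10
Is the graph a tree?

Yes

The graph has 11 vertices and 10 edges.
Connected and |E| = |V| - 1, which characterizes a tree.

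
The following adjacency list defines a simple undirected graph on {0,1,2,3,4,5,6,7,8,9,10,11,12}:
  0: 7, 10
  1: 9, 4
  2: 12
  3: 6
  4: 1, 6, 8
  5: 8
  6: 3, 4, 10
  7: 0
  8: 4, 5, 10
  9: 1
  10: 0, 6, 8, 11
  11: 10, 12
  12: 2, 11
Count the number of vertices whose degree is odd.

Degrees: 0:2, 1:2, 2:1, 3:1, 4:3, 5:1, 6:3, 7:1, 8:3, 9:1, 10:4, 11:2, 12:2
Odd-degree vertices: 2, 3, 4, 5, 6, 7, 8, 9.

8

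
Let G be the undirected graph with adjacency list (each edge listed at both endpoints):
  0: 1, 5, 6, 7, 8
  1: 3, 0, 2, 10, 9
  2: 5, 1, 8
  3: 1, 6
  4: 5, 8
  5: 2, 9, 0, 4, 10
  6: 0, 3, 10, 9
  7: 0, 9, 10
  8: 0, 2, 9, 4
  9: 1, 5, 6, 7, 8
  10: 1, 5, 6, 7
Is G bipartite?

Partition the vertices as {1, 5, 6, 7, 8} vs {0, 2, 3, 4, 9, 10}. Each listed edge has one endpoint in each part, so the graph is bipartite.

Yes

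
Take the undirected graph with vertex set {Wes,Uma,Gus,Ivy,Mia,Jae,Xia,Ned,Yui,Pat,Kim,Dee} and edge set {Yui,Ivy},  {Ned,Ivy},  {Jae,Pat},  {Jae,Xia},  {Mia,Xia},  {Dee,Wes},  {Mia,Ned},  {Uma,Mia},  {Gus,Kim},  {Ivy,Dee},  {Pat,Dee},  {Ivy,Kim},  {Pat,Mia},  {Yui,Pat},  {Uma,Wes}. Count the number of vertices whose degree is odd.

2

Degrees: Wes:2, Uma:2, Gus:1, Ivy:4, Mia:4, Jae:2, Xia:2, Ned:2, Yui:2, Pat:4, Kim:2, Dee:3
Odd-degree vertices: Gus, Dee.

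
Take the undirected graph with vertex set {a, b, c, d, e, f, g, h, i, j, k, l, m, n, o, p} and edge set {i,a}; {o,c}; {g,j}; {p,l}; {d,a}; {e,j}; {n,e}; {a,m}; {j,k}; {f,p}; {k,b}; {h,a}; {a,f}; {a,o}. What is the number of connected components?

Component: {b, e, g, j, k, n}
Component: {a, c, d, f, h, i, l, m, o, p}

2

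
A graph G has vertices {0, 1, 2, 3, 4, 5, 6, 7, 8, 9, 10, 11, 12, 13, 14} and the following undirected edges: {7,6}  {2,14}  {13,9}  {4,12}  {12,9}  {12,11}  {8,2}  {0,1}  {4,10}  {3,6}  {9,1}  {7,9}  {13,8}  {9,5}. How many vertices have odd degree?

Degrees: 0:1, 1:2, 2:2, 3:1, 4:2, 5:1, 6:2, 7:2, 8:2, 9:5, 10:1, 11:1, 12:3, 13:2, 14:1
Odd-degree vertices: 0, 3, 5, 9, 10, 11, 12, 14.

8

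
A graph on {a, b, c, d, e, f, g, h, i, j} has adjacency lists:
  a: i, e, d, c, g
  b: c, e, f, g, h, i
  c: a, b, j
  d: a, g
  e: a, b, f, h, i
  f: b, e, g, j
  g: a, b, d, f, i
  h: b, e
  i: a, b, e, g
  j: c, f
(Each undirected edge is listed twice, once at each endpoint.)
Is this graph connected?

Yes

A breadth-first search from a visits a, i, e, d, c, g, b, h, f, j — all 10 vertices — so the graph is connected.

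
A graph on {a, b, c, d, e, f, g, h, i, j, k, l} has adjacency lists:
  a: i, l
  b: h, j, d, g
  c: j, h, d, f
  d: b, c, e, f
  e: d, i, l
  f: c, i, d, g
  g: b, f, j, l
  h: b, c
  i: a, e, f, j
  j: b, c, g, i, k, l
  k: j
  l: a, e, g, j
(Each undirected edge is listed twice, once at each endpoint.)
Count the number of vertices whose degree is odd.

2

Degrees: a:2, b:4, c:4, d:4, e:3, f:4, g:4, h:2, i:4, j:6, k:1, l:4
Odd-degree vertices: e, k.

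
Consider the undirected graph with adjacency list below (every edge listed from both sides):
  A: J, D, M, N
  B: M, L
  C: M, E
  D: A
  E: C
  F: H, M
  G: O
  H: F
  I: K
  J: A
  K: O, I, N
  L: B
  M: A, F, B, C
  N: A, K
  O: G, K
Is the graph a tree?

Yes

The graph has 15 vertices and 14 edges.
Connected and |E| = |V| - 1, which characterizes a tree.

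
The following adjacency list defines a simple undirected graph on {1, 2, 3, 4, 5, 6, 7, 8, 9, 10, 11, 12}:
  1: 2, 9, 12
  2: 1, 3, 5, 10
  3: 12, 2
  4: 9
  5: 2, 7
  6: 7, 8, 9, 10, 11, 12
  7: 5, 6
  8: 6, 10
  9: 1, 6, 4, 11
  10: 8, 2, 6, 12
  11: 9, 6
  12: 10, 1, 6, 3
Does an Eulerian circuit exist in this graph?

No

Degrees: 1:3, 2:4, 3:2, 4:1, 5:2, 6:6, 7:2, 8:2, 9:4, 10:4, 11:2, 12:4
1, 4 have odd degree; an Eulerian circuit needs every degree to be even, so none exists.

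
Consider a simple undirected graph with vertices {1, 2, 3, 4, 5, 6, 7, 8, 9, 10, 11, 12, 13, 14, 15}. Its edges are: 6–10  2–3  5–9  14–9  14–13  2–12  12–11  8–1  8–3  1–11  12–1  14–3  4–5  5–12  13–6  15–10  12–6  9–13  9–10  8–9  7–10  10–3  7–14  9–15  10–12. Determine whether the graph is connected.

Yes

A breadth-first search from 1 visits 1, 12, 11, 8, 5, 2, 6, 10, 9, 3, 4, 13, 7, 15, 14 — all 15 vertices — so the graph is connected.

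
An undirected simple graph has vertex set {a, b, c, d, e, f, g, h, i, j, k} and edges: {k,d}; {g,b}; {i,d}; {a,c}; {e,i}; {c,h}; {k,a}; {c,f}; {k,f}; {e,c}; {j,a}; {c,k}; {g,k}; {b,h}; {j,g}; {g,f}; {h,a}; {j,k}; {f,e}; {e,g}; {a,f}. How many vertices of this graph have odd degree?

6

Degrees: a:5, b:2, c:5, d:2, e:4, f:5, g:5, h:3, i:2, j:3, k:6
Odd-degree vertices: a, c, f, g, h, j.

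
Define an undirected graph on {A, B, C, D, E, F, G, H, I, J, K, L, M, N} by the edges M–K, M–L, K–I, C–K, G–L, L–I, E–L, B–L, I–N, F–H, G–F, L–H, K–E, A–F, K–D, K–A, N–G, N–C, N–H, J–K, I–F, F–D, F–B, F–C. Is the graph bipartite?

Yes

Color {F, K, L, N} black and {A, B, C, D, E, G, H, I, J, M} white. No edge joins two same-colored vertices, so the graph is bipartite.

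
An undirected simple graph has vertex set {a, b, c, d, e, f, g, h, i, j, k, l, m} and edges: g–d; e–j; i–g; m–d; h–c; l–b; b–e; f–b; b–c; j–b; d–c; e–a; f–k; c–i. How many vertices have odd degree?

Degrees: a:1, b:5, c:4, d:3, e:3, f:2, g:2, h:1, i:2, j:2, k:1, l:1, m:1
Odd-degree vertices: a, b, d, e, h, k, l, m.

8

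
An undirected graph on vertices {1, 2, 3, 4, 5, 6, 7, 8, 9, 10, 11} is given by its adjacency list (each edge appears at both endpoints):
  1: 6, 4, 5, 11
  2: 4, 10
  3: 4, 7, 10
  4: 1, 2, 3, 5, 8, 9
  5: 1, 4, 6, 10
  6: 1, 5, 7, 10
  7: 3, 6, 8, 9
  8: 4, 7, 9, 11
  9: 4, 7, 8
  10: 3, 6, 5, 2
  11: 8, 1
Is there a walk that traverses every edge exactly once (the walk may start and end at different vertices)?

Yes

Degrees: 1:4, 2:2, 3:3, 4:6, 5:4, 6:4, 7:4, 8:4, 9:3, 10:4, 11:2
Odd-degree vertices: 3, 9 (2 total).
The non-isolated vertices are connected and exactly 2 have odd degree, so an Eulerian trail exists (from 3 to 9).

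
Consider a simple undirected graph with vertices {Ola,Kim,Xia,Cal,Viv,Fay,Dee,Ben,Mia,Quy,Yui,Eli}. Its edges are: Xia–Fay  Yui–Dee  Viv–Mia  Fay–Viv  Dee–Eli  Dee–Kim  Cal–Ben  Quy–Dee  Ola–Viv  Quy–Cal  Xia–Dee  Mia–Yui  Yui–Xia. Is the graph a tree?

No

|V| = 12, |E| = 13.
A tree on 12 vertices has exactly 11 edges; this graph has 13, so it contains a cycle and is not a tree.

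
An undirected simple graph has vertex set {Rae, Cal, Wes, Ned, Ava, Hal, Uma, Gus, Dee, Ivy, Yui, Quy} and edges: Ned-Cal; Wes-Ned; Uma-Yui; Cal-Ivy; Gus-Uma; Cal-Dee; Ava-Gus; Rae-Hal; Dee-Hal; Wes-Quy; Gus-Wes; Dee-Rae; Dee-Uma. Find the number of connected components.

1

Component: {Rae, Cal, Wes, Ned, Ava, Hal, Uma, Gus, Dee, Ivy, Yui, Quy}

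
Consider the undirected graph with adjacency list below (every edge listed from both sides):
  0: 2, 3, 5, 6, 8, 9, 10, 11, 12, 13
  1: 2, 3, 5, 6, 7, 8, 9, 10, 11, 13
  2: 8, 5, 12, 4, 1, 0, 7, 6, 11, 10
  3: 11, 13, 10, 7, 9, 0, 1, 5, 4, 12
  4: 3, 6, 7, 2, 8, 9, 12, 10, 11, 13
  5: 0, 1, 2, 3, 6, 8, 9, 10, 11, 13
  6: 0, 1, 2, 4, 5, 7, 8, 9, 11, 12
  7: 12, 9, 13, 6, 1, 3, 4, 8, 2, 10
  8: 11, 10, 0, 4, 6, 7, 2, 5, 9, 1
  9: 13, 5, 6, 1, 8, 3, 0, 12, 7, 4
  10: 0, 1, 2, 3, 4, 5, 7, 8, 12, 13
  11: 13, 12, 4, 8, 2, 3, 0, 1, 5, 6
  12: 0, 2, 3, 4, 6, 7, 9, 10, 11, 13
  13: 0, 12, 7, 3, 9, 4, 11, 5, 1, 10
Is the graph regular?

Yes

Degrees: 0:10, 1:10, 2:10, 3:10, 4:10, 5:10, 6:10, 7:10, 8:10, 9:10, 10:10, 11:10, 12:10, 13:10
Every vertex has degree 10, so the graph is 10-regular.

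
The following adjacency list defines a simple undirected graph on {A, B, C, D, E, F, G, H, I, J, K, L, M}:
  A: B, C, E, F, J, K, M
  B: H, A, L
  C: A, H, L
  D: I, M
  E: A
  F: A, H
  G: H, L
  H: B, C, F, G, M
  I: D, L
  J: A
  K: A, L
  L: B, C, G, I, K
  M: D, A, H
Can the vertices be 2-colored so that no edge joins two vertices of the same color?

Color {B, C, E, F, G, I, J, K, M} black and {A, D, H, L} white. No edge joins two same-colored vertices, so the graph is bipartite.

Yes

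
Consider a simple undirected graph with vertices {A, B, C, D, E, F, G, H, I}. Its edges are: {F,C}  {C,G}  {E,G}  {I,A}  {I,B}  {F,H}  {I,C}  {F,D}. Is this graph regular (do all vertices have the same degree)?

Degrees: A:1, B:1, C:3, D:1, E:1, F:3, G:2, H:1, I:3
Degrees are not all equal (e.g. deg(A)=1 but deg(C)=3); not regular.

No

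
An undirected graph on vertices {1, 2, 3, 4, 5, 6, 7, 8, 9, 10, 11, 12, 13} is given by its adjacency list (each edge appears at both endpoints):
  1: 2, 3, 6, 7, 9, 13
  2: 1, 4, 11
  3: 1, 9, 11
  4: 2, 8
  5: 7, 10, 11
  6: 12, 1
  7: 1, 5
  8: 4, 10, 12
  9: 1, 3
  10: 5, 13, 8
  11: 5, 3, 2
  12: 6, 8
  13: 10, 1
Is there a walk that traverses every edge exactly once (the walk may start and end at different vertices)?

Degrees: 1:6, 2:3, 3:3, 4:2, 5:3, 6:2, 7:2, 8:3, 9:2, 10:3, 11:3, 12:2, 13:2
Odd-degree vertices: 2, 3, 5, 8, 10, 11 (6 total).
With 6 odd-degree vertices (more than two), no single trail can use every edge.

No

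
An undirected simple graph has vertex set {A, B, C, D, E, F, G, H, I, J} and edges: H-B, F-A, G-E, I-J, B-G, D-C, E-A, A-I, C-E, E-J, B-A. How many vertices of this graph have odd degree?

Degrees: A:4, B:3, C:2, D:1, E:4, F:1, G:2, H:1, I:2, J:2
Odd-degree vertices: B, D, F, H.

4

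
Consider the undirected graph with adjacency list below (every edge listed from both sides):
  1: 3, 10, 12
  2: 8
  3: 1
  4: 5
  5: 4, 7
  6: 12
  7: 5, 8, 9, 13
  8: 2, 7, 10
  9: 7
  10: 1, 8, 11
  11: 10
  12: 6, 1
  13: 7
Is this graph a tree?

Yes

|V| = 13, |E| = 12.
It is connected with exactly 12 edges, hence acyclic — it is a tree.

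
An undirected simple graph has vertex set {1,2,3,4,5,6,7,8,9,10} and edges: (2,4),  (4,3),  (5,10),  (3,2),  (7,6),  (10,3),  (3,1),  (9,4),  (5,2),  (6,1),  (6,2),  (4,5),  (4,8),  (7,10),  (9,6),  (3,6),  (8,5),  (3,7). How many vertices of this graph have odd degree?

4

Degrees: 1:2, 2:4, 3:6, 4:5, 5:4, 6:5, 7:3, 8:2, 9:2, 10:3
Odd-degree vertices: 4, 6, 7, 10.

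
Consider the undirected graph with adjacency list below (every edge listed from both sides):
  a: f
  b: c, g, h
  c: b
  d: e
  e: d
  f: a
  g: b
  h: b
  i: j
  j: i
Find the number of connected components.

4

Component: {a, f}
Component: {d, e}
Component: {i, j}
Component: {b, c, g, h}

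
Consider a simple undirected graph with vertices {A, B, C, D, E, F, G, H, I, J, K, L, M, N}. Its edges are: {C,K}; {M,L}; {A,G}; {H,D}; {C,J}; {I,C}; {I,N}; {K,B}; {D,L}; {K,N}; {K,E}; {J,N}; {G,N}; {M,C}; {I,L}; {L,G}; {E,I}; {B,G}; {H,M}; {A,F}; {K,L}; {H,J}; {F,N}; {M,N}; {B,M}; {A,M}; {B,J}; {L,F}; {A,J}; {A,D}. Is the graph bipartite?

A valid 2-coloring puts {D, F, G, I, J, K, M} on one side and {A, B, C, E, H, L, N} on the other; every edge crosses between the two sides.

Yes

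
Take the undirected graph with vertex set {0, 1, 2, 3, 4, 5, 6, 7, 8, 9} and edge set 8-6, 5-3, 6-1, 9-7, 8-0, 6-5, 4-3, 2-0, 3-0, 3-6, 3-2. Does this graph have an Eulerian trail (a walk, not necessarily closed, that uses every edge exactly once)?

Degrees: 0:3, 1:1, 2:2, 3:5, 4:1, 5:2, 6:4, 7:1, 8:2, 9:1
Odd-degree vertices: 0, 1, 3, 4, 7, 9 (6 total).
With 6 odd-degree vertices (more than two), no single trail can use every edge.

No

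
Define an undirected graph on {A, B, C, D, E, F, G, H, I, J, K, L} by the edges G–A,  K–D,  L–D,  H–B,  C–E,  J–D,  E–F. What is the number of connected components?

Component: {I}
Component: {A, G}
Component: {B, H}
Component: {C, E, F}
Component: {D, J, K, L}

5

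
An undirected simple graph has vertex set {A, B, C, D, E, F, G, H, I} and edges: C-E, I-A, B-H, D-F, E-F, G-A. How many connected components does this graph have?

Component: {B, H}
Component: {A, G, I}
Component: {C, D, E, F}

3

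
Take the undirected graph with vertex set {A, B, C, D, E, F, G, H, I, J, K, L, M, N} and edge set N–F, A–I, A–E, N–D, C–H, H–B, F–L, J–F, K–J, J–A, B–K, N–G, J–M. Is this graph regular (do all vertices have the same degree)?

Degrees: A:3, B:2, C:1, D:1, E:1, F:3, G:1, H:2, I:1, J:4, K:2, L:1, M:1, N:3
Degrees are not all equal (e.g. deg(C)=1 but deg(J)=4); not regular.

No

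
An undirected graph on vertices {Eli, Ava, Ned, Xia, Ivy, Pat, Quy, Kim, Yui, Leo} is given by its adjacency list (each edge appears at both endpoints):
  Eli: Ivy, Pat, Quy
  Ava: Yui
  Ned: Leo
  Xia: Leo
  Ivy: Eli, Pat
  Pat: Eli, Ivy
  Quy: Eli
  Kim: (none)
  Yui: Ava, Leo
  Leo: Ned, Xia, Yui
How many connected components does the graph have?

3

Component: {Kim}
Component: {Eli, Ivy, Pat, Quy}
Component: {Ava, Ned, Xia, Yui, Leo}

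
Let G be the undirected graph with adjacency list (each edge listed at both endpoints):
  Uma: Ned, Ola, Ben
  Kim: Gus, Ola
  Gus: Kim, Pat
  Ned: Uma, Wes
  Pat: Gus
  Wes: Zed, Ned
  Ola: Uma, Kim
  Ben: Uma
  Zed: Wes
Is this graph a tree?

The graph has 9 vertices and 8 edges.
Connected and |E| = |V| - 1, which characterizes a tree.

Yes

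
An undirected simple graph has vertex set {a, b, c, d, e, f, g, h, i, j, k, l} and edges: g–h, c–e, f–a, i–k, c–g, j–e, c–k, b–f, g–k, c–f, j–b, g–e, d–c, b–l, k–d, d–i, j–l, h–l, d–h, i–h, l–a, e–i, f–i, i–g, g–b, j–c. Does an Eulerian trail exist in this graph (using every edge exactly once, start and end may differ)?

Yes

Degrees: a:2, b:4, c:6, d:4, e:4, f:4, g:6, h:4, i:6, j:4, k:4, l:4
Odd-degree vertices: none (0 total).
The non-isolated vertices are connected and exactly 0 have odd degree, so an Eulerian trail exists.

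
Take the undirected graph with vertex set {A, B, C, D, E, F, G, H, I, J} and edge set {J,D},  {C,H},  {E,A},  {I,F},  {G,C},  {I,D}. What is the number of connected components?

4

Component: {B}
Component: {A, E}
Component: {C, G, H}
Component: {D, F, I, J}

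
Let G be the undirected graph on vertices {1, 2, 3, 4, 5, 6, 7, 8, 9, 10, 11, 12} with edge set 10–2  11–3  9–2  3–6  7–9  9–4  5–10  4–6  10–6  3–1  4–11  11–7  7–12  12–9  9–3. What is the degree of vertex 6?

Neighbors of 6: 3, 4, 10.

3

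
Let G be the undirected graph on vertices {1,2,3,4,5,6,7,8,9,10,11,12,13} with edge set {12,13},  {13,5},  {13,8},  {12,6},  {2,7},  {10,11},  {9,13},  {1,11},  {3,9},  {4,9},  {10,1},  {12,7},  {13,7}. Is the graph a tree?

|V| = 13, |E| = 13.
It splits into 2 components, so it cannot be a tree.

No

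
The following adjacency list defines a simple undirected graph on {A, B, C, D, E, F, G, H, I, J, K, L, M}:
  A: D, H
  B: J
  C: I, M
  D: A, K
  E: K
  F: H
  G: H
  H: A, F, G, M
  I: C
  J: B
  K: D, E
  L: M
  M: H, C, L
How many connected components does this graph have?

2

Component: {B, J}
Component: {A, C, D, E, F, G, H, I, K, L, M}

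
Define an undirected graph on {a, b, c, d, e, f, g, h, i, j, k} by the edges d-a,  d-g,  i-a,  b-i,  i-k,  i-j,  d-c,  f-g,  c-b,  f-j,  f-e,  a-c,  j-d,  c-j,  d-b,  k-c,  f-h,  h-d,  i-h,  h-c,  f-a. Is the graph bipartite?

No

The cycle c-d-a-c has length 3, which is odd, so the graph is not bipartite.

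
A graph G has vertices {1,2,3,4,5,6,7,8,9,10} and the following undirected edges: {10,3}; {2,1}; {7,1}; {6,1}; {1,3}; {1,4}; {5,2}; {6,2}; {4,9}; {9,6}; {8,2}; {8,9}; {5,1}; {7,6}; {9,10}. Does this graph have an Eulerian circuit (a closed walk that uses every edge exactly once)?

Degrees: 1:6, 2:4, 3:2, 4:2, 5:2, 6:4, 7:2, 8:2, 9:4, 10:2
All degrees are even and the non-isolated vertices are connected — an Eulerian circuit exists.

Yes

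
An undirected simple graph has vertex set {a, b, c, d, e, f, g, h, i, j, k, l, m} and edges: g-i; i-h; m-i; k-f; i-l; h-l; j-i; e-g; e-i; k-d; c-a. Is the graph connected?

No

Component: {b}
Component: {a, c}
Component: {d, f, k}
Component: {e, g, h, i, j, l, m}
There are 4 separate components, so the graph is not connected.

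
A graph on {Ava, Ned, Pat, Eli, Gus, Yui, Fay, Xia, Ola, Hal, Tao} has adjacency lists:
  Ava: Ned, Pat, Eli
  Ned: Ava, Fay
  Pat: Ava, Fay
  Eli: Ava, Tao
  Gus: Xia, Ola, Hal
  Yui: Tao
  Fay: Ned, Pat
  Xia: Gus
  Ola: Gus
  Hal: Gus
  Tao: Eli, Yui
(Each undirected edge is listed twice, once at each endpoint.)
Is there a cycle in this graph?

Yes

The graph has 11 vertices, 10 edges, and 2 connected components.
Since 10 > 11 - 2, a cycle must exist; for instance Ava-Ned-Fay-Pat-Ava.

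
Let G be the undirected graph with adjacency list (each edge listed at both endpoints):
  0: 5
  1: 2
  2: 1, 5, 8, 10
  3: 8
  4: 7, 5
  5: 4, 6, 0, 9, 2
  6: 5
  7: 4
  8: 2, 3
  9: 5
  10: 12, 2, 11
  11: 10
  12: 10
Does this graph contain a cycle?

No

|V| = 13, |E| = 12, number of components = 1.
Since 12 = 13 - 1, the graph is a forest and contains no cycle.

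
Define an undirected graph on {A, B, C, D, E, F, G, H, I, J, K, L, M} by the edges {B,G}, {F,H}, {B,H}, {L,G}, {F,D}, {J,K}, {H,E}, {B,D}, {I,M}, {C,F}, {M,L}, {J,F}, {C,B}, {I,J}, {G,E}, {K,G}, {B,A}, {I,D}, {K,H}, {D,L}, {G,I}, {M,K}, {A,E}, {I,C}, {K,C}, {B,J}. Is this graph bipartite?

Color {B, E, F, I, K, L} black and {A, C, D, G, H, J, M} white. No edge joins two same-colored vertices, so the graph is bipartite.

Yes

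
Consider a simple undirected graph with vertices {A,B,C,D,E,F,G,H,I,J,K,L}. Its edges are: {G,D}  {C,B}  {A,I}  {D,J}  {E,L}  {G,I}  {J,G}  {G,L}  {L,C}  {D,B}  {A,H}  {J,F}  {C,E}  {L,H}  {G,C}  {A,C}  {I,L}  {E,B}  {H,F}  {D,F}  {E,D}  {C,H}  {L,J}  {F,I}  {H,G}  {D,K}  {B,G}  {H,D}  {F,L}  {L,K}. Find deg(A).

3

Neighbors of A: C, H, I.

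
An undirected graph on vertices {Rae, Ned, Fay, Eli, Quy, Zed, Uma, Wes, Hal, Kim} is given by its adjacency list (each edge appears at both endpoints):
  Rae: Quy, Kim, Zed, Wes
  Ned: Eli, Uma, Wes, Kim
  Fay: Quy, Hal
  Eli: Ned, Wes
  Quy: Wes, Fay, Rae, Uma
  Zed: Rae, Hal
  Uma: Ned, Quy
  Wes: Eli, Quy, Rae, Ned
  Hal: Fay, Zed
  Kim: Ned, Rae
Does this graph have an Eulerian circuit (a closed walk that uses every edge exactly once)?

Degrees: Rae:4, Ned:4, Fay:2, Eli:2, Quy:4, Zed:2, Uma:2, Wes:4, Hal:2, Kim:2
Every vertex has even degree and the edges form a single connected piece, so an Eulerian circuit exists.

Yes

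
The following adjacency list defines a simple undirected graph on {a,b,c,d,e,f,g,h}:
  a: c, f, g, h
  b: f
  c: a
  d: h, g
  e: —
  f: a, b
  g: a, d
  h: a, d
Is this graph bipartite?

A valid 2-coloring puts {c, e, f, g, h} on one side and {a, b, d} on the other; every edge crosses between the two sides.

Yes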